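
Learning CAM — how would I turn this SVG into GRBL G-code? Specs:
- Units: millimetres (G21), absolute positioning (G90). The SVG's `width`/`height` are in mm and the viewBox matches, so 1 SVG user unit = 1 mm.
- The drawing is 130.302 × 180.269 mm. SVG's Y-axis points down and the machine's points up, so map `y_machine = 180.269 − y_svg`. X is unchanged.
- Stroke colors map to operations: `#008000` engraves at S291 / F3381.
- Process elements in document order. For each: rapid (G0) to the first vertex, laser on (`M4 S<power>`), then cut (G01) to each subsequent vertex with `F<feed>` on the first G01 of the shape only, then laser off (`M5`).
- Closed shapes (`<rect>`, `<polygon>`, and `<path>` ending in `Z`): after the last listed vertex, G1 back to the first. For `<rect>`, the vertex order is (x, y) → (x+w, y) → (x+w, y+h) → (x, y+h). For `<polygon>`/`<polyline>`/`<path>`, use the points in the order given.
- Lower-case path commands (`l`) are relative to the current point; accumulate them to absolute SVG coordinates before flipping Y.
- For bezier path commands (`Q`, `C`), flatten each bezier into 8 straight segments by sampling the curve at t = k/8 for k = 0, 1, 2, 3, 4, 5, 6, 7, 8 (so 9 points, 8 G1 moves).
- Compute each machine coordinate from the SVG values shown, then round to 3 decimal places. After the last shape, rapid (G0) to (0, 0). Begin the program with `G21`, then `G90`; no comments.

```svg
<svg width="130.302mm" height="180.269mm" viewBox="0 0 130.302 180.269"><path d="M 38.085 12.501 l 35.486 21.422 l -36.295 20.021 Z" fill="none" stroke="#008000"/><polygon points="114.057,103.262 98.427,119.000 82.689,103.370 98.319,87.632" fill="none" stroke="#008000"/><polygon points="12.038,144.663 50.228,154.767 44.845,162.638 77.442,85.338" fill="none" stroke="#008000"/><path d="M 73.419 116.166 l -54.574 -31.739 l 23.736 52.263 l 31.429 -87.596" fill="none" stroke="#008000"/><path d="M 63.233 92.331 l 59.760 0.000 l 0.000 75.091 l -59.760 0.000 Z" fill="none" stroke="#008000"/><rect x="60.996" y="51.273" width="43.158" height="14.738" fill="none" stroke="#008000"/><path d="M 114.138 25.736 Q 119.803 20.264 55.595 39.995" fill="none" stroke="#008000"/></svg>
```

G21
G90
G0 X38.085 Y167.768
M4 S291
G01 X73.571 Y146.346 F3381
G01 X37.276 Y126.325
G01 X38.085 Y167.768
M5
G0 X114.057 Y77.007
M4 S291
G01 X98.427 Y61.269 F3381
G01 X82.689 Y76.899
G01 X98.319 Y92.637
G01 X114.057 Y77.007
M5
G0 X12.038 Y35.606
M4 S291
G01 X50.228 Y25.502 F3381
G01 X44.845 Y17.631
G01 X77.442 Y94.931
G01 X12.038 Y35.606
M5
G0 X73.419 Y64.103
M4 S291
G01 X18.845 Y95.842 F3381
G01 X42.581 Y43.579
G01 X74.010 Y131.175
M5
G0 X63.233 Y87.938
M4 S291
G01 X122.993 Y87.938 F3381
G01 X122.993 Y12.847
G01 X63.233 Y12.847
G01 X63.233 Y87.938
M5
G0 X60.996 Y128.996
M4 S291
G01 X104.154 Y128.996 F3381
G01 X104.154 Y114.258
G01 X60.996 Y114.258
G01 X60.996 Y128.996
M5
G0 X114.138 Y154.533
M4 S291
G01 X114.462 Y155.507 F3381
G01 X112.603 Y155.694
G01 X108.561 Y155.093
G01 X102.335 Y153.704
G01 X93.925 Y151.528
G01 X83.332 Y148.564
G01 X70.555 Y144.813
G01 X55.595 Y140.274
M5
G0 X0.000 Y0.000

1 u = 1 mm; y_m = 180.269 − y.

[1] `<path>` regular polygon, #008000→engrave S291 F3381: (38.085,167.768) → (73.571,146.346) → (37.276,126.325) → (38.085,167.768) (closed)

[2] `<polygon>` regular polygon, #008000→engrave S291 F3381: (114.057,77.007) → (98.427,61.269) → (82.689,76.899) → (98.319,92.637) → (114.057,77.007) (closed)

[3] `<polygon>` closed polygon, #008000→engrave S291 F3381: (12.038,35.606) → (50.228,25.502) → (44.845,17.631) → (77.442,94.931) → (12.038,35.606) (closed)

[4] `<path>` open polyline, #008000→engrave S291 F3381: (73.419,64.103) → (18.845,95.842) → (42.581,43.579) → (74.010,131.175)

[5] `<path>` rectangle, #008000→engrave S291 F3381: (63.233,87.938) → (122.993,87.938) → (122.993,12.847) → (63.233,12.847) → (63.233,87.938) (closed)

[6] `<rect>` rectangle, #008000→engrave S291 F3381: (60.996,128.996) → (104.154,128.996) → (104.154,114.258) → (60.996,114.258) → (60.996,128.996) (closed)

[7] `<path>` quadratic bezier, #008000→engrave S291 F3381: (114.138,154.533) → (114.462,155.507) → (112.603,155.694) → (108.561,155.093) → (102.335,153.704) → (93.925,151.528) → (83.332,148.564) → (70.555,144.813) → (55.595,140.274)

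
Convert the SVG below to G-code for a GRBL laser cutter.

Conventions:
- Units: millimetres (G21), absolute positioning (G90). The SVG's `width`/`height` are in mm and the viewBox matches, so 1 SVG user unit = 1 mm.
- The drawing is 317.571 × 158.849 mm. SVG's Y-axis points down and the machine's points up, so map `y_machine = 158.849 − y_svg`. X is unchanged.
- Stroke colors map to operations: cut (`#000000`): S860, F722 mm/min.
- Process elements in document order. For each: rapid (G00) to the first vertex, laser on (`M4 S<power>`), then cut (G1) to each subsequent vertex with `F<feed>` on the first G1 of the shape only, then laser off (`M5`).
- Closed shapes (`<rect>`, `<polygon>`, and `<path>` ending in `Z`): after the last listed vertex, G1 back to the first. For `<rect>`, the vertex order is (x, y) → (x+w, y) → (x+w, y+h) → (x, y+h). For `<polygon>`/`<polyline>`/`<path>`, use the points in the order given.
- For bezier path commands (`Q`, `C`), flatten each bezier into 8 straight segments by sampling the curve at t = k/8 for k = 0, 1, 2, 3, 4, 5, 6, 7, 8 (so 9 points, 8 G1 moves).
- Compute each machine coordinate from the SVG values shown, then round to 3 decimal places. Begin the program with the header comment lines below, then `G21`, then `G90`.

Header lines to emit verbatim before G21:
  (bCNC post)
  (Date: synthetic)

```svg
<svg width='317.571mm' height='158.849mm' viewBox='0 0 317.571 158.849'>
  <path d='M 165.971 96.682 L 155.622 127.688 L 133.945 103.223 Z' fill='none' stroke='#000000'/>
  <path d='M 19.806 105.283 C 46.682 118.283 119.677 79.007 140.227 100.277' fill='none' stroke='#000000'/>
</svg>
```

1 u = 1 mm; y_m = 158.849 − y.

[1] `<path>` regular polygon, #000000→cut S860 F722: (165.971,62.167) → (155.622,31.161) → (133.945,55.626) → (165.971,62.167) (closed)

[2] `<path>` cubic bezier, #000000→cut S860 F722: (19.806,53.566) → (31.854,50.921) → (47.070,51.855) → (64.300,55.045) → (82.389,59.170) → (100.181,62.908) → (116.521,64.935) → (130.255,63.931) → (140.227,58.572)

(bCNC post)
(Date: synthetic)
G21
G90
G00 X165.971 Y62.167
M4 S860
G1 X155.622 Y31.161 F722
G1 X133.945 Y55.626
G1 X165.971 Y62.167
M5
G00 X19.806 Y53.566
M4 S860
G1 X31.854 Y50.921 F722
G1 X47.070 Y51.855
G1 X64.300 Y55.045
G1 X82.389 Y59.170
G1 X100.181 Y62.908
G1 X116.521 Y64.935
G1 X130.255 Y63.931
G1 X140.227 Y58.572
M5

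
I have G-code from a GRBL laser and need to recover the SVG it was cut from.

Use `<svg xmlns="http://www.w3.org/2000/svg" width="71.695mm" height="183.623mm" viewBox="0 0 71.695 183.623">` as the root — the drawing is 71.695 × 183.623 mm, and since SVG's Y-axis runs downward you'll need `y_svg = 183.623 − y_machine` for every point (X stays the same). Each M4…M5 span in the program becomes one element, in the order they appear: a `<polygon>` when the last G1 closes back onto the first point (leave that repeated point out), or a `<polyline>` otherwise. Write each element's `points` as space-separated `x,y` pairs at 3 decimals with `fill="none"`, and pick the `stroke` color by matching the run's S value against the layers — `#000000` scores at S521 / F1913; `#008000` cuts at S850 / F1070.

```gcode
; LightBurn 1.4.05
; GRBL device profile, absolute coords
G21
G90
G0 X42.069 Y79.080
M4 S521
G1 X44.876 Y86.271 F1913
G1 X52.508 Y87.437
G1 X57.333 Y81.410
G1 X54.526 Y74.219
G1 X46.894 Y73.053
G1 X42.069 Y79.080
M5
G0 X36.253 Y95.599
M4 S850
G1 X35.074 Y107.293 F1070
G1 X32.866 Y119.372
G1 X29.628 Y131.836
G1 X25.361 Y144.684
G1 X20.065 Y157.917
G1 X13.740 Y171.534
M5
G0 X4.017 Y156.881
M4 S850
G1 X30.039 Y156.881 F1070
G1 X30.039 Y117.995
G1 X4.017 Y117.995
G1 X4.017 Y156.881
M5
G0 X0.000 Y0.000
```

Each laser-on run becomes one SVG element. Flip Y back into SVG space with y_svg = 183.623 − y_machine.

Run 1: S521 ⇒ score layer `#000000`. The run returns to its start, so emit a `<polygon>` with points (Y-flipped): 42.069,104.543 44.876,97.352 52.508,96.186 57.333,102.213 54.526,109.404 46.894,110.570.

Run 2: S850 ⇒ cut layer `#008000`. The run is open, so emit a `<polyline>` with points (Y-flipped): 36.253,88.024 35.074,76.330 32.866,64.251 29.628,51.787 25.361,38.939 20.065,25.706 13.740,12.089.

Run 3: S850 ⇒ cut layer `#008000`. The run returns to its start, so emit a `<polygon>` with points (Y-flipped): 4.017,26.742 30.039,26.742 30.039,65.628 4.017,65.628.

<svg xmlns="http://www.w3.org/2000/svg" width="71.695mm" height="183.623mm" viewBox="0 0 71.695 183.623">
  <polygon points="42.069,104.543 44.876,97.352 52.508,96.186 57.333,102.213 54.526,109.404 46.894,110.570" fill="none" stroke="#000000"/>
  <polyline points="36.253,88.024 35.074,76.330 32.866,64.251 29.628,51.787 25.361,38.939 20.065,25.706 13.740,12.089" fill="none" stroke="#008000"/>
  <polygon points="4.017,26.742 30.039,26.742 30.039,65.628 4.017,65.628" fill="none" stroke="#008000"/>
</svg>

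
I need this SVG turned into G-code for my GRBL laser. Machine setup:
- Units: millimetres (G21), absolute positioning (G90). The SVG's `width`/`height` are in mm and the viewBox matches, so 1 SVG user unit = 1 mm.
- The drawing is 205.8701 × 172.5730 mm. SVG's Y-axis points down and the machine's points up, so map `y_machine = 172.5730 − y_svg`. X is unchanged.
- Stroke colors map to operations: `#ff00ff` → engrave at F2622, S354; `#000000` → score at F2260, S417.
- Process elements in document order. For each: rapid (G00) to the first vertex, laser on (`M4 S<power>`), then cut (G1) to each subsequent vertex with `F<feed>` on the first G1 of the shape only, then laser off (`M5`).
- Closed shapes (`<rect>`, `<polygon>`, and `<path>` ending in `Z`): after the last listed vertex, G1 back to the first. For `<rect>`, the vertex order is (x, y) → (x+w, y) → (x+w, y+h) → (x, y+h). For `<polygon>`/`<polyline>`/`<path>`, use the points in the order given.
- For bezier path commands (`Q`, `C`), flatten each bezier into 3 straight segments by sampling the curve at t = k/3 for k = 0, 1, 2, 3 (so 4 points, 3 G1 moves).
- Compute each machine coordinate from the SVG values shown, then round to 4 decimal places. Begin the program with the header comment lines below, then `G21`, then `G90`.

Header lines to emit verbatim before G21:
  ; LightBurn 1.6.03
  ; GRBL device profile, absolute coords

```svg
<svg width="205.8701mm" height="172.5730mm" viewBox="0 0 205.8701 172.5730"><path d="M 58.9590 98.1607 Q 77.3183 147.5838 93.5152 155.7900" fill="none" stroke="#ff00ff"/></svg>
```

1 u = 1 mm; y_m = 172.5730 − y.

[1] `<path>` quadratic bezier, #ff00ff→engrave S354 F2622: (58.9590,74.4123) → (70.9583,46.0432) → (82.4770,26.8335) → (93.5152,16.7830)

; LightBurn 1.6.03
; GRBL device profile, absolute coords
G21
G90
G00 X58.9590 Y74.4123
M4 S354
G1 X70.9583 Y46.0432 F2622
G1 X82.4770 Y26.8335
G1 X93.5152 Y16.7830
M5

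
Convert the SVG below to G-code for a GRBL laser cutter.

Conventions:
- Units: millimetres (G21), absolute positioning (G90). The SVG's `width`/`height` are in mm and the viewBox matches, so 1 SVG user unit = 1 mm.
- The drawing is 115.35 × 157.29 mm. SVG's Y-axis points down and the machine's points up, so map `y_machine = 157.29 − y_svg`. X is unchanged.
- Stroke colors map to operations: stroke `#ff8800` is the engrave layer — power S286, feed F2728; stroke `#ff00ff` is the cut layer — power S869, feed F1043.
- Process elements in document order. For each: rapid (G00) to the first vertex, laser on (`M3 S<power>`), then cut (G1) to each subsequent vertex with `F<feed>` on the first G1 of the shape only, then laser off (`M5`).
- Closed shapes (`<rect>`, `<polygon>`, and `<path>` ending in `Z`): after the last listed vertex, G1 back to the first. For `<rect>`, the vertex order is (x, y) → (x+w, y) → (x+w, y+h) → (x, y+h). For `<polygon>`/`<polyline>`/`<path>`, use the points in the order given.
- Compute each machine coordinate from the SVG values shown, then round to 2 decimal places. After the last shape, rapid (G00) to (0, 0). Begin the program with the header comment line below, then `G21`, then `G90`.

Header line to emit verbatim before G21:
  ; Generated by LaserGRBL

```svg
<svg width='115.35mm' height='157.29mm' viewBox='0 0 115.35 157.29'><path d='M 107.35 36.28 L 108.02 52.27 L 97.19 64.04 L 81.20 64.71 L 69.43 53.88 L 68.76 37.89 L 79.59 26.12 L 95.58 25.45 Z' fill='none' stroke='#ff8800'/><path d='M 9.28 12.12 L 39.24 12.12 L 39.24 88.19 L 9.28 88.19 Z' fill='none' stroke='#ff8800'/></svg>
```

1 u = 1 mm; y_m = 157.29 − y.

[1] `<path>` regular polygon, #ff8800→engrave S286 F2728: (107.35,121.01) → (108.02,105.02) → (97.19,93.25) → (81.20,92.58) → (69.43,103.41) → (68.76,119.40) → (79.59,131.17) → (95.58,131.84) → (107.35,121.01) (closed)

[2] `<path>` rectangle, #ff8800→engrave S286 F2728: (9.28,145.17) → (39.24,145.17) → (39.24,69.10) → (9.28,69.10) → (9.28,145.17) (closed)

; Generated by LaserGRBL
G21
G90
G00 X107.35 Y121.01
M3 S286
G1 X108.02 Y105.02 F2728
G1 X97.19 Y93.25
G1 X81.20 Y92.58
G1 X69.43 Y103.41
G1 X68.76 Y119.40
G1 X79.59 Y131.17
G1 X95.58 Y131.84
G1 X107.35 Y121.01
M5
G00 X9.28 Y145.17
M3 S286
G1 X39.24 Y145.17 F2728
G1 X39.24 Y69.10
G1 X9.28 Y69.10
G1 X9.28 Y145.17
M5
G00 X0.00 Y0.00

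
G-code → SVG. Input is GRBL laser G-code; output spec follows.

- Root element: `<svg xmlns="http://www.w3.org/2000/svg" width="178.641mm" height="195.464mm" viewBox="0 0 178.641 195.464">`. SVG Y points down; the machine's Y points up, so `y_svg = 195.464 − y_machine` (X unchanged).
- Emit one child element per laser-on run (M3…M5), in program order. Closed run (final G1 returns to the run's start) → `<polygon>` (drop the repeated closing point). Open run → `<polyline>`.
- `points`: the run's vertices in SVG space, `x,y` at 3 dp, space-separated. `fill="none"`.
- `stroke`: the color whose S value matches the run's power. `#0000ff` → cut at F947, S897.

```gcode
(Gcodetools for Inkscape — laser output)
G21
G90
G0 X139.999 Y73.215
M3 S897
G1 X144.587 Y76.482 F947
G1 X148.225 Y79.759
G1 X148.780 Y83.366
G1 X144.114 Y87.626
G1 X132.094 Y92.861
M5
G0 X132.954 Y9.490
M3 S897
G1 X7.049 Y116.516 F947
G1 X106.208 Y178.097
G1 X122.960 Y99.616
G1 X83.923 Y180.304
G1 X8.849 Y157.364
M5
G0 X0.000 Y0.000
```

<svg xmlns="http://www.w3.org/2000/svg" width="178.641mm" height="195.464mm" viewBox="0 0 178.641 195.464">
  <polyline points="139.999,122.249 144.587,118.982 148.225,115.705 148.780,112.098 144.114,107.838 132.094,102.603" fill="none" stroke="#0000ff"/>
  <polyline points="132.954,185.974 7.049,78.948 106.208,17.367 122.960,95.848 83.923,15.160 8.849,38.100" fill="none" stroke="#0000ff"/>
</svg>

Machine Y-up, SVG Y-down with viewBox height 195.464, so y_svg = 195.464 − y_machine; X carries over. Every run uses S897, so all elements get stroke `#0000ff` (cut).

Run 1: The run is open, so emit a `<polyline>` with points (Y-flipped): 139.999,122.249 144.587,118.982 148.225,115.705 148.780,112.098 144.114,107.838 132.094,102.603.

Run 2: The run is open, so emit a `<polyline>` with points (Y-flipped): 132.954,185.974 7.049,78.948 106.208,17.367 122.960,95.848 83.923,15.160 8.849,38.100.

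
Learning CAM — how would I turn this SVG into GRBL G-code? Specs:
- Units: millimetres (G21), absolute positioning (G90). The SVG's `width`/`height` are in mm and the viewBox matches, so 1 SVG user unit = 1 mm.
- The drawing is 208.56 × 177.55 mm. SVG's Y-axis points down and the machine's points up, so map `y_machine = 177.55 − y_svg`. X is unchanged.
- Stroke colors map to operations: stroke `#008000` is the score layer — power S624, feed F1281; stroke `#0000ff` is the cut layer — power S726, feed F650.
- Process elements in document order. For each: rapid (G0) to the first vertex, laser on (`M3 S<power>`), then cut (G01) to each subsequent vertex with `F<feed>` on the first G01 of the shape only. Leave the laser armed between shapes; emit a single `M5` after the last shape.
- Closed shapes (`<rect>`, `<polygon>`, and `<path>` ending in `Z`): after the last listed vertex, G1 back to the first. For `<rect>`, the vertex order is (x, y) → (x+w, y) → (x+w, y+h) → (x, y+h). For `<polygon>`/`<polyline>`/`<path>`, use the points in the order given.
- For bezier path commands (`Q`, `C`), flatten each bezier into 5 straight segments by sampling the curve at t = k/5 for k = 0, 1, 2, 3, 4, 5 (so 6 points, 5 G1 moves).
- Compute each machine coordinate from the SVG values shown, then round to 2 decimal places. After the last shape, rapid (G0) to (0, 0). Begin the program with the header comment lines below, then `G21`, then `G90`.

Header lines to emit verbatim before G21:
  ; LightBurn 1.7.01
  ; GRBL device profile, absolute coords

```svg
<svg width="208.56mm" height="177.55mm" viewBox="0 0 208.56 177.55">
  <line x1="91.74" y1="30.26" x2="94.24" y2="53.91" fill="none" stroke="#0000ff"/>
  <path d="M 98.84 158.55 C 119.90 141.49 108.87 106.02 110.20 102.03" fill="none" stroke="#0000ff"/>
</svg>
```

; LightBurn 1.7.01
; GRBL device profile, absolute coords
G21
G90
G0 X91.74 Y147.29
M3 S726
G01 X94.24 Y123.64 F650
G0 X98.84 Y19.00
M3 S726
G01 X107.98 Y31.05 F650
G01 X111.55 Y45.12
G01 X111.69 Y58.81
G01 X110.53 Y69.75
G01 X110.20 Y75.52
M5
G0 X0.00 Y0.00

viewBox `0 0 208.56 177.55` with mm width/height → 1 unit = 1 mm. Flip: y_m = 177.55 − y_svg.

**Shape 1** — `<line>` line segment, stroke `#0000ff` → cut (S726, F650). Machine vertices: (91.74,147.29) → (94.24,123.64). Open path.

**Shape 2** — `<path>` cubic bezier, stroke `#0000ff` → cut (S726, F650). Control points (SVG): P0=(98.84,158.55), P1=(119.90,141.49), P2=(108.87,106.02), P3=(110.20,102.03); sampled at t=k/5. Machine vertices: (98.84,19.00) → (107.98,31.05) → (111.55,45.12) → (111.69,58.81) → (110.53,69.75) → (110.20,75.52). Open path.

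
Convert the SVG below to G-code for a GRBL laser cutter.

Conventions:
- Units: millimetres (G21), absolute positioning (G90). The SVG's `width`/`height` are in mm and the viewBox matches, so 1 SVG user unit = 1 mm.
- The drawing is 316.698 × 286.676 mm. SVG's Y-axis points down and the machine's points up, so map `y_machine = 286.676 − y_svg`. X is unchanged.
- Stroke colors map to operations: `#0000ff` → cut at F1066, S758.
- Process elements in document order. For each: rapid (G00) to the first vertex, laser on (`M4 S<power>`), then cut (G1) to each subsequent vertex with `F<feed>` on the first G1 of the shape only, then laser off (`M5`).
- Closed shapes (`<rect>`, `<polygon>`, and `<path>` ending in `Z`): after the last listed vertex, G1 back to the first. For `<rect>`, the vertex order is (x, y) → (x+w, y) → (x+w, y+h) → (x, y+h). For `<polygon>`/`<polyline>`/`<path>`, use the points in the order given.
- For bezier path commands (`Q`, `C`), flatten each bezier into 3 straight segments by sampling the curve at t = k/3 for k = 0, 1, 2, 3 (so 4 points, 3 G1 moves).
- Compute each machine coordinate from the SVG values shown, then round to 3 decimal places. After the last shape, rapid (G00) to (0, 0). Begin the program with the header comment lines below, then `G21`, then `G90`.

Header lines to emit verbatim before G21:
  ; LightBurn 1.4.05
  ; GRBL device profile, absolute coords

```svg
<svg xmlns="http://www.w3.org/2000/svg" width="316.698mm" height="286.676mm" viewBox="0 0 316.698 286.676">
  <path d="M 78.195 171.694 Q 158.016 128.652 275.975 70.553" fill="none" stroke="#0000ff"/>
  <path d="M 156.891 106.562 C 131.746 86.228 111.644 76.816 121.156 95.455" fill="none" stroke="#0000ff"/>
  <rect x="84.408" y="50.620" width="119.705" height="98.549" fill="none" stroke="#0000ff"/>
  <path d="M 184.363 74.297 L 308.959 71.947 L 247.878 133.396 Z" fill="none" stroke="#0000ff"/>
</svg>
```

; LightBurn 1.4.05
; GRBL device profile, absolute coords
G21
G90
G00 X78.195 Y114.982
M4 S758
G1 X135.647 Y145.350 F1066
G1 X201.573 Y179.063
G1 X275.975 Y216.123
M5
G00 X156.891 Y180.114
M4 S758
G1 X134.337 Y196.173 F1066
G1 X120.605 Y201.144
G1 X121.156 Y191.221
M5
G00 X84.408 Y236.056
M4 S758
G1 X204.113 Y236.056 F1066
G1 X204.113 Y137.507
G1 X84.408 Y137.507
G1 X84.408 Y236.056
M5
G00 X184.363 Y212.379
M4 S758
G1 X308.959 Y214.729 F1066
G1 X247.878 Y153.280
G1 X184.363 Y212.379
M5
G00 X0.000 Y0.000

Since the viewBox matches the mm dimensions, user units are millimetres directly. The only transform is the Y-flip y_m = 286.676 − y_svg.

Shape 1 is a quadratic bezier drawn with `<path>`. Its stroke #0000ff means cut at S758, F1066. After flipping Y the toolpath is (78.195,114.982) → (135.647,145.350) → (201.573,179.063) → (275.975,216.123).

Shape 2 is a cubic bezier drawn with `<path>`. Its stroke #0000ff means cut at S758, F1066. After flipping Y the toolpath is (156.891,180.114) → (134.337,196.173) → (120.605,201.144) → (121.156,191.221).

Shape 3 is a rectangle drawn with `<rect>`. Its stroke #0000ff means cut at S758, F1066. After flipping Y the toolpath is (84.408,236.056) → (204.113,236.056) → (204.113,137.507) → (84.408,137.507) → (84.408,236.056), returning to the start.

Shape 4 is a closed polygon drawn with `<path>`. Its stroke #0000ff means cut at S758, F1066. After flipping Y the toolpath is (184.363,212.379) → (308.959,214.729) → (247.878,153.280) → (184.363,212.379), returning to the start.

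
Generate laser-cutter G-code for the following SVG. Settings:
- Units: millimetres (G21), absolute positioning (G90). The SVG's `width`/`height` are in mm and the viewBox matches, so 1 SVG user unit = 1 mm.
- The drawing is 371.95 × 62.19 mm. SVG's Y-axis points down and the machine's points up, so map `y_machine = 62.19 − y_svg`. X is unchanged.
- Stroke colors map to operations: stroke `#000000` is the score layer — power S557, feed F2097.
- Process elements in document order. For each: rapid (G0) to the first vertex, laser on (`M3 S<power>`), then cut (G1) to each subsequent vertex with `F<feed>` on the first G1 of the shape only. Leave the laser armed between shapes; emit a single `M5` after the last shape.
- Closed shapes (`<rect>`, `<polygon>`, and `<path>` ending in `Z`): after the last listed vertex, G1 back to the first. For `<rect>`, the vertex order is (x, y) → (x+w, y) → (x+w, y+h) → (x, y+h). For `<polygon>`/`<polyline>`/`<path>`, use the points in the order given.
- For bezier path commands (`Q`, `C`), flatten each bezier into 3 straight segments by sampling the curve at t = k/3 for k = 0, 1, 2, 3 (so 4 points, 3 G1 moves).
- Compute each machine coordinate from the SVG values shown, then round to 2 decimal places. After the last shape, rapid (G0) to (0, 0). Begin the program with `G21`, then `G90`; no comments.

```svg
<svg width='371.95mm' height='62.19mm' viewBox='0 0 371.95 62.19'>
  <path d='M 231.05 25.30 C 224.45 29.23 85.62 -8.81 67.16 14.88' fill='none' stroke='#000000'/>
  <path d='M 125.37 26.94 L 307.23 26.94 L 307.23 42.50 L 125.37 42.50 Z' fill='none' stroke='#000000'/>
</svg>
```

G21
G90
G0 X231.05 Y36.89
M3 S557
G1 X189.73 Y43.11 F2097
G1 X116.39 Y54.26
G1 X67.16 Y47.31
G0 X125.37 Y35.25
M3 S557
G1 X307.23 Y35.25 F2097
G1 X307.23 Y19.69
G1 X125.37 Y19.69
G1 X125.37 Y35.25
M5
G0 X0.00 Y0.00

Since the viewBox matches the mm dimensions, user units are millimetres directly. The only transform is the Y-flip y_m = 62.19 − y_svg.

Shape 1 is a cubic bezier drawn with `<path>`. Its stroke #000000 means score at S557, F2097. After flipping Y the toolpath is (231.05,36.89) → (189.73,43.11) → (116.39,54.26) → (67.16,47.31).

Shape 2 is a rectangle drawn with `<path>`. Its stroke #000000 means score at S557, F2097. After flipping Y the toolpath is (125.37,35.25) → (307.23,35.25) → (307.23,19.69) → (125.37,19.69) → (125.37,35.25), returning to the start.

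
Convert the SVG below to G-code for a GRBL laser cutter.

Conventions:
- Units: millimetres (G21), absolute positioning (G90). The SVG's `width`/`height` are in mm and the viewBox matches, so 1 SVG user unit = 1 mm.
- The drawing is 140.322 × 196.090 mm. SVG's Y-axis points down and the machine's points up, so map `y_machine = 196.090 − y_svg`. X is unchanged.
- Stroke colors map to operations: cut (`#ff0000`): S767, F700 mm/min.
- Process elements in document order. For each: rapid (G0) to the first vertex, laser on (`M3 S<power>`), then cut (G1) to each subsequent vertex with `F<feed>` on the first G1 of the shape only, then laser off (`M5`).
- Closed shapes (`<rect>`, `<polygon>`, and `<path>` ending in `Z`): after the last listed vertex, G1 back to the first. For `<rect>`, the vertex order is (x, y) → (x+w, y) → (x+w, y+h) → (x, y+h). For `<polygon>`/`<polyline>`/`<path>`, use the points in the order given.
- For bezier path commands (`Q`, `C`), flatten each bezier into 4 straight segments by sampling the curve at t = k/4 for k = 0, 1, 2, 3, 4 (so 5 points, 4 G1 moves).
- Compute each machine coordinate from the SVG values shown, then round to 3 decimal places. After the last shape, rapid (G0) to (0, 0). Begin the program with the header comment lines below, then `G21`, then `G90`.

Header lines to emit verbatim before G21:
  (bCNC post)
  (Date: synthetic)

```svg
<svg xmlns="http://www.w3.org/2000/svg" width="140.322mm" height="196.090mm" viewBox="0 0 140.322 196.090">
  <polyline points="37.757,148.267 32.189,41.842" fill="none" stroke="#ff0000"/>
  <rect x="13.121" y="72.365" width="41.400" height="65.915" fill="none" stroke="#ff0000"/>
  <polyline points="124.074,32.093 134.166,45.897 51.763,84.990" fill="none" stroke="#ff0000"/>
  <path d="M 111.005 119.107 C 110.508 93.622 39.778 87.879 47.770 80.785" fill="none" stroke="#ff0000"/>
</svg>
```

(bCNC post)
(Date: synthetic)
G21
G90
G0 X37.757 Y47.823
M3 S767
G1 X32.189 Y154.248 F700
M5
G0 X13.121 Y123.725
M3 S767
G1 X54.521 Y123.725 F700
G1 X54.521 Y57.810
G1 X13.121 Y57.810
G1 X13.121 Y123.725
M5
G0 X124.074 Y163.997
M3 S767
G1 X134.166 Y150.193 F700
G1 X51.763 Y111.100
M5
G0 X111.005 Y76.983
M3 S767
G1 X99.791 Y92.725 F700
G1 X76.204 Y103.041
G1 X54.209 Y109.908
G1 X47.770 Y115.305
M5
G0 X0.000 Y0.000

1 u = 1 mm; y_m = 196.090 − y.

[1] `<polyline>` line segment, #ff0000→cut S767 F700: (37.757,47.823) → (32.189,154.248)

[2] `<rect>` rectangle, #ff0000→cut S767 F700: (13.121,123.725) → (54.521,123.725) → (54.521,57.810) → (13.121,57.810) → (13.121,123.725) (closed)

[3] `<polyline>` open polyline, #ff0000→cut S767 F700: (124.074,163.997) → (134.166,150.193) → (51.763,111.100)

[4] `<path>` cubic bezier, #ff0000→cut S767 F700: (111.005,76.983) → (99.791,92.725) → (76.204,103.041) → (54.209,109.908) → (47.770,115.305)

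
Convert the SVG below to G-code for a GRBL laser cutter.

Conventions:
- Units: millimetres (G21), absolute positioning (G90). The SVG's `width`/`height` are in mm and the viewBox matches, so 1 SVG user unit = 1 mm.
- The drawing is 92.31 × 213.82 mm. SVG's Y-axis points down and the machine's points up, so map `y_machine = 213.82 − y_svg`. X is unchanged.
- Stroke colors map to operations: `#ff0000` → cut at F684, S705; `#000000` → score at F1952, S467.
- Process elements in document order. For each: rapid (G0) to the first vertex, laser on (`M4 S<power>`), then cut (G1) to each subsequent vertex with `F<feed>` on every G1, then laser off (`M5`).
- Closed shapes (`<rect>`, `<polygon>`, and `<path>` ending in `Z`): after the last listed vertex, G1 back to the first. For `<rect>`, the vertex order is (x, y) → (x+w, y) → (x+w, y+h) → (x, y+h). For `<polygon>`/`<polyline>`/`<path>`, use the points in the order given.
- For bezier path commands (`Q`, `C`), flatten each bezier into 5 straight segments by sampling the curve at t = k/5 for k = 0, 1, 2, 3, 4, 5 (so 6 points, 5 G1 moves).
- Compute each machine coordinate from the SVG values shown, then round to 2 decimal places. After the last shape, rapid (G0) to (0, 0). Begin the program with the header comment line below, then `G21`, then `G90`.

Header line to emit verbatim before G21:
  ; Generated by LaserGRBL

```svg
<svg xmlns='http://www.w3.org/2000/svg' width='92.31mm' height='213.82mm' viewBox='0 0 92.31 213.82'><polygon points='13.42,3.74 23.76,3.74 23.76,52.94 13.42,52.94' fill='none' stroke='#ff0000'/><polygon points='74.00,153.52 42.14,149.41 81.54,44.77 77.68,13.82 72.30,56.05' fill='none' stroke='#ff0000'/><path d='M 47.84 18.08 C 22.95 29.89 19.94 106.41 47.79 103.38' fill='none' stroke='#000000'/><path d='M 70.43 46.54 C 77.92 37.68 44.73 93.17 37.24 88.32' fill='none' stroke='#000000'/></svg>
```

Since the viewBox matches the mm dimensions, user units are millimetres directly. The only transform is the Y-flip y_m = 213.82 − y_svg.

Shape 1 is a rectangle drawn with `<polygon>`. Its stroke #ff0000 means cut at S705, F684. After flipping Y the toolpath is (13.42,210.08) → (23.76,210.08) → (23.76,160.88) → (13.42,160.88) → (13.42,210.08), returning to the start.

Shape 2 is a closed polygon drawn with `<polygon>`. Its stroke #ff0000 means cut at S705, F684. After flipping Y the toolpath is (74.00,60.30) → (42.14,64.41) → (81.54,169.05) → (77.68,200.00) → (72.30,157.77) → (74.00,60.30), returning to the start.

Shape 3 is a cubic bezier drawn with `<path>`. Its stroke #000000 means score at S467, F1952. After flipping Y the toolpath is (47.84,195.74) → (35.60,182.04) → (29.05,159.74) → (28.61,135.76) → (34.71,117.01) → (47.79,110.44).

Shape 4 is a cubic bezier drawn with `<path>`. Its stroke #000000 means score at S467, F1952. After flipping Y the toolpath is (70.43,167.28) → (70.57,165.87) → (64.14,155.00) → (54.32,140.66) → (44.29,128.83) → (37.24,125.50).

; Generated by LaserGRBL
G21
G90
G0 X13.42 Y210.08
M4 S705
G1 X23.76 Y210.08 F684
G1 X23.76 Y160.88 F684
G1 X13.42 Y160.88 F684
G1 X13.42 Y210.08 F684
M5
G0 X74.00 Y60.30
M4 S705
G1 X42.14 Y64.41 F684
G1 X81.54 Y169.05 F684
G1 X77.68 Y200.00 F684
G1 X72.30 Y157.77 F684
G1 X74.00 Y60.30 F684
M5
G0 X47.84 Y195.74
M4 S467
G1 X35.60 Y182.04 F1952
G1 X29.05 Y159.74 F1952
G1 X28.61 Y135.76 F1952
G1 X34.71 Y117.01 F1952
G1 X47.79 Y110.44 F1952
M5
G0 X70.43 Y167.28
M4 S467
G1 X70.57 Y165.87 F1952
G1 X64.14 Y155.00 F1952
G1 X54.32 Y140.66 F1952
G1 X44.29 Y128.83 F1952
G1 X37.24 Y125.50 F1952
M5
G0 X0.00 Y0.00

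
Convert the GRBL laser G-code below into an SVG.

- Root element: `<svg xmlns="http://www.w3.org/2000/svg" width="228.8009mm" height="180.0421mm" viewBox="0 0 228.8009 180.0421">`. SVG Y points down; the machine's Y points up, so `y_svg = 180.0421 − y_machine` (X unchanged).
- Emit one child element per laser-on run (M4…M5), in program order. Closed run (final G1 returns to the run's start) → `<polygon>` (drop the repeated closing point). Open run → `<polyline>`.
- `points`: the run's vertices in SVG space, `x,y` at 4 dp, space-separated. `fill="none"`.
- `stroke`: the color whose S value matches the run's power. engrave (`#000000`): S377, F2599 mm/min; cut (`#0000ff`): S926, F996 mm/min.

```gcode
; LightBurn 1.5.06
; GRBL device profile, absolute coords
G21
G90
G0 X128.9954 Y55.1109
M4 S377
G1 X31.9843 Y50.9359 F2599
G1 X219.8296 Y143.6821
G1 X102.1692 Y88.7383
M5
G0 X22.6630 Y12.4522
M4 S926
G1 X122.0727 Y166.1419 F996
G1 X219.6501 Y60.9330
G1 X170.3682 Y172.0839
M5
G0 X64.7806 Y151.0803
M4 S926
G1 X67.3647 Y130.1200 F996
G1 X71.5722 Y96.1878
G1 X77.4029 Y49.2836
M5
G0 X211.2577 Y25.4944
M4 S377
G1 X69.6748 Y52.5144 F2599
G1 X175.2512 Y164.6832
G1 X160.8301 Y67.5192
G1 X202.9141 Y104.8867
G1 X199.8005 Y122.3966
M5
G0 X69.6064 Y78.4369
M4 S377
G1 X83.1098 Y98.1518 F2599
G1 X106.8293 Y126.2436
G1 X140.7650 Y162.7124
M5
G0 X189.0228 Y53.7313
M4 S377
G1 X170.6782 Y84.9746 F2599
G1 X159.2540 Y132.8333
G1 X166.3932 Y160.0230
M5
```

<svg xmlns="http://www.w3.org/2000/svg" width="228.8009mm" height="180.0421mm" viewBox="0 0 228.8009 180.0421">
  <polyline points="128.9954,124.9312 31.9843,129.1062 219.8296,36.3600 102.1692,91.3038" fill="none" stroke="#000000"/>
  <polyline points="22.6630,167.5899 122.0727,13.9002 219.6501,119.1091 170.3682,7.9582" fill="none" stroke="#0000ff"/>
  <polyline points="64.7806,28.9618 67.3647,49.9221 71.5722,83.8543 77.4029,130.7585" fill="none" stroke="#0000ff"/>
  <polyline points="211.2577,154.5477 69.6748,127.5277 175.2512,15.3589 160.8301,112.5229 202.9141,75.1554 199.8005,57.6455" fill="none" stroke="#000000"/>
  <polyline points="69.6064,101.6052 83.1098,81.8903 106.8293,53.7985 140.7650,17.3297" fill="none" stroke="#000000"/>
  <polyline points="189.0228,126.3108 170.6782,95.0675 159.2540,47.2088 166.3932,20.0191" fill="none" stroke="#000000"/>
</svg>

Machine Y-up, SVG Y-down with viewBox height 180.0421, so y_svg = 180.0421 − y_machine; X carries over.

Run 1: S377 ⇒ engrave layer `#000000`. The run is open, so emit a `<polyline>` with points (Y-flipped): 128.9954,124.9312 31.9843,129.1062 219.8296,36.3600 102.1692,91.3038.

Run 2: power S926 maps to stroke `#0000ff` (cut). The run is open, so emit a `<polyline>` with points (Y-flipped): 22.6630,167.5899 122.0727,13.9002 219.6501,119.1091 170.3682,7.9582.

Run 3: the run's S926 means `#0000ff` (cut). The run is open, so emit a `<polyline>` with points (Y-flipped): 64.7806,28.9618 67.3647,49.9221 71.5722,83.8543 77.4029,130.7585.

Run 4: power S377 maps to stroke `#000000` (engrave). The run is open, so emit a `<polyline>` with points (Y-flipped): 211.2577,154.5477 69.6748,127.5277 175.2512,15.3589 160.8301,112.5229 202.9141,75.1554 199.8005,57.6455.

Run 5: the run's S377 means `#000000` (engrave). The run is open, so emit a `<polyline>` with points (Y-flipped): 69.6064,101.6052 83.1098,81.8903 106.8293,53.7985 140.7650,17.3297.

Run 6: power S377 maps to stroke `#000000` (engrave). The run is open, so emit a `<polyline>` with points (Y-flipped): 189.0228,126.3108 170.6782,95.0675 159.2540,47.2088 166.3932,20.0191.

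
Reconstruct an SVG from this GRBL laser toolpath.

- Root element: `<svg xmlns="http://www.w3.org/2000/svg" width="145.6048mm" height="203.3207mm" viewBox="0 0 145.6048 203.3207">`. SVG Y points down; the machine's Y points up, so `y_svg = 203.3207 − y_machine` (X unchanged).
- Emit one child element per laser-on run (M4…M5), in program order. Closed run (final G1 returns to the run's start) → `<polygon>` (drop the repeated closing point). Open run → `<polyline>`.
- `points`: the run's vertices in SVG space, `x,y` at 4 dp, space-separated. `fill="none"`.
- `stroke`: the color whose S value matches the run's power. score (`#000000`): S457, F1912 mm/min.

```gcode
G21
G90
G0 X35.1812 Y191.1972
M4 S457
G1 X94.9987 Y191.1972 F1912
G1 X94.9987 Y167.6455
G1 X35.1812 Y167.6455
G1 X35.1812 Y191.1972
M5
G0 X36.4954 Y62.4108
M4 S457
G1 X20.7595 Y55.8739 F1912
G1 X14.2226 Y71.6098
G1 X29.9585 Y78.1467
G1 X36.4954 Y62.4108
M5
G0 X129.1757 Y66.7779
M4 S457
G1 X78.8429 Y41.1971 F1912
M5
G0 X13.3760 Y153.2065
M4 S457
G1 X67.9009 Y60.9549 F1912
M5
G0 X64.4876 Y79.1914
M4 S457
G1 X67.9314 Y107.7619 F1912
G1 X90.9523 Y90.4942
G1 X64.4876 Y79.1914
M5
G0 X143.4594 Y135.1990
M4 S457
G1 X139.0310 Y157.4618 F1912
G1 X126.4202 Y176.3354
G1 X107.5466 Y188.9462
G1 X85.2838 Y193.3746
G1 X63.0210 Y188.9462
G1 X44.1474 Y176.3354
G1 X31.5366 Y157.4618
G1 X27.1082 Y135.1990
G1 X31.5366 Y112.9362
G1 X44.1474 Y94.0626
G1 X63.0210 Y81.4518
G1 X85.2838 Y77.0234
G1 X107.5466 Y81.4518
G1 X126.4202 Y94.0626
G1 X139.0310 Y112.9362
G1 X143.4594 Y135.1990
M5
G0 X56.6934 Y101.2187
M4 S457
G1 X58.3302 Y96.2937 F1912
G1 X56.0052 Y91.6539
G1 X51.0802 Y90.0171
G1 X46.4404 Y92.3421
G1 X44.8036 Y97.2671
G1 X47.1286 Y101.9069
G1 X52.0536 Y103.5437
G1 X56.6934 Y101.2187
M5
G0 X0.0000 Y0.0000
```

Machine Y-up, SVG Y-down with viewBox height 203.3207, so y_svg = 203.3207 − y_machine; X carries over. Every run uses S457, so all elements get stroke `#000000` (score).

Run 1: The run returns to its start, so emit a `<polygon>` with points (Y-flipped): 35.1812,12.1235 94.9987,12.1235 94.9987,35.6752 35.1812,35.6752.

Run 2: The run returns to its start, so emit a `<polygon>` with points (Y-flipped): 36.4954,140.9099 20.7595,147.4468 14.2226,131.7109 29.9585,125.1740.

Run 3: The run is open, so emit a `<polyline>` with points (Y-flipped): 129.1757,136.5428 78.8429,162.1236.

Run 4: The run is open, so emit a `<polyline>` with points (Y-flipped): 13.3760,50.1142 67.9009,142.3658.

Run 5: The run returns to its start, so emit a `<polygon>` with points (Y-flipped): 64.4876,124.1293 67.9314,95.5588 90.9523,112.8265.

Run 6: The run returns to its start, so emit a `<polygon>` with points (Y-flipped): 143.4594,68.1217 139.0310,45.8589 126.4202,26.9853 107.5466,14.3745 85.2838,9.9461 63.0210,14.3745 44.1474,26.9853 31.5366,45.8589 27.1082,68.1217 31.5366,90.3845 44.1474,109.2581 63.0210,121.8689 85.2838,126.2973 107.5466,121.8689 126.4202,109.2581 139.0310,90.3845.

Run 7: The run returns to its start, so emit a `<polygon>` with points (Y-flipped): 56.6934,102.1020 58.3302,107.0270 56.0052,111.6668 51.0802,113.3036 46.4404,110.9786 44.8036,106.0536 47.1286,101.4138 52.0536,99.7770.

<svg xmlns="http://www.w3.org/2000/svg" width="145.6048mm" height="203.3207mm" viewBox="0 0 145.6048 203.3207">
  <polygon points="35.1812,12.1235 94.9987,12.1235 94.9987,35.6752 35.1812,35.6752" fill="none" stroke="#000000"/>
  <polygon points="36.4954,140.9099 20.7595,147.4468 14.2226,131.7109 29.9585,125.1740" fill="none" stroke="#000000"/>
  <polyline points="129.1757,136.5428 78.8429,162.1236" fill="none" stroke="#000000"/>
  <polyline points="13.3760,50.1142 67.9009,142.3658" fill="none" stroke="#000000"/>
  <polygon points="64.4876,124.1293 67.9314,95.5588 90.9523,112.8265" fill="none" stroke="#000000"/>
  <polygon points="143.4594,68.1217 139.0310,45.8589 126.4202,26.9853 107.5466,14.3745 85.2838,9.9461 63.0210,14.3745 44.1474,26.9853 31.5366,45.8589 27.1082,68.1217 31.5366,90.3845 44.1474,109.2581 63.0210,121.8689 85.2838,126.2973 107.5466,121.8689 126.4202,109.2581 139.0310,90.3845" fill="none" stroke="#000000"/>
  <polygon points="56.6934,102.1020 58.3302,107.0270 56.0052,111.6668 51.0802,113.3036 46.4404,110.9786 44.8036,106.0536 47.1286,101.4138 52.0536,99.7770" fill="none" stroke="#000000"/>
</svg>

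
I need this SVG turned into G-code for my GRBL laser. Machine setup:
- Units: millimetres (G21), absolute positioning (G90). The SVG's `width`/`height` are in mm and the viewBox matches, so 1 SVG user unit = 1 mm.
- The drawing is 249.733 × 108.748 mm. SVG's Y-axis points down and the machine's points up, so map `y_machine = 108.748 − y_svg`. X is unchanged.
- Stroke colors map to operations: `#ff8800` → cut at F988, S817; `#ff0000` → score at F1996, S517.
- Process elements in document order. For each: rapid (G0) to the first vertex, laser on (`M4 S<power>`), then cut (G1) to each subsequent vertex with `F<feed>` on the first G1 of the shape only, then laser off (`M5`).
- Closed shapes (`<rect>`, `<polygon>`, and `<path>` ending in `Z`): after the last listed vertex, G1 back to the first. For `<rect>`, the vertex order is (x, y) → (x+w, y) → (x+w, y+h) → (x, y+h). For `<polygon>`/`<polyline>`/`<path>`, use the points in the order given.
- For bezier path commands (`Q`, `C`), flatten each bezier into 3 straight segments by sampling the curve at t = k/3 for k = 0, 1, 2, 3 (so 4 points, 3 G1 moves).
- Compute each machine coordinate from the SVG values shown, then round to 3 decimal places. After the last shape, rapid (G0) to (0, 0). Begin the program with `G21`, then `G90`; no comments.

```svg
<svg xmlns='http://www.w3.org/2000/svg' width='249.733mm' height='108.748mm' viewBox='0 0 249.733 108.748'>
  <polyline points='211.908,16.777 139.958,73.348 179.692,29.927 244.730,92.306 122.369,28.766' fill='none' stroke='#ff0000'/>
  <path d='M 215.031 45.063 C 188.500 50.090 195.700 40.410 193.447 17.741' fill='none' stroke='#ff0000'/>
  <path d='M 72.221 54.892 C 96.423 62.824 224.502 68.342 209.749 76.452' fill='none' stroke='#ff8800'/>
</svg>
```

1 u = 1 mm; y_m = 108.748 − y.

[1] `<polyline>` open polyline, #ff0000→score S517 F1996: (211.908,91.971) → (139.958,35.400) → (179.692,78.821) → (244.730,16.442) → (122.369,79.982)

[2] `<path>` cubic bezier, #ff0000→score S517 F1996: (215.031,63.685) → (198.144,63.497) → (194.148,72.731) → (193.447,91.007)

[3] `<path>` cubic bezier, #ff8800→cut S817 F988: (72.221,53.856) → (121.911,46.543) → (186.029,39.727) → (209.749,32.296)

G21
G90
G0 X211.908 Y91.971
M4 S517
G1 X139.958 Y35.400 F1996
G1 X179.692 Y78.821
G1 X244.730 Y16.442
G1 X122.369 Y79.982
M5
G0 X215.031 Y63.685
M4 S517
G1 X198.144 Y63.497 F1996
G1 X194.148 Y72.731
G1 X193.447 Y91.007
M5
G0 X72.221 Y53.856
M4 S817
G1 X121.911 Y46.543 F988
G1 X186.029 Y39.727
G1 X209.749 Y32.296
M5
G0 X0.000 Y0.000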